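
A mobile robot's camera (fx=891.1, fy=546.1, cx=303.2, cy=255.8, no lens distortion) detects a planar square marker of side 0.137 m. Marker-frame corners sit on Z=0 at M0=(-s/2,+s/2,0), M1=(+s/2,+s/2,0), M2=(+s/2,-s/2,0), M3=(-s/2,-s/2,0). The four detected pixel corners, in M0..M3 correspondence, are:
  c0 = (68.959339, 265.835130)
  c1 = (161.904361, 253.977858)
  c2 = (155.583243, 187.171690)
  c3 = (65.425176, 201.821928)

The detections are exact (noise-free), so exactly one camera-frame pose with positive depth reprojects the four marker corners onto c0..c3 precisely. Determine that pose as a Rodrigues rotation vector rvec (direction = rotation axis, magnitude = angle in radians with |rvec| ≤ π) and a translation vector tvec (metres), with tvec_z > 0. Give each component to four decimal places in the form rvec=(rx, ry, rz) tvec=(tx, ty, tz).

Intrinsics K: fx=891.1, fy=546.1, cx=303.2, cy=255.8
Marker side s = 0.137 m; corners in marker frame (Z=0):
  M0 = (-0.0685, +0.0685, 0)
  M1 = (+0.0685, +0.0685, 0)
  M2 = (+0.0685, -0.0685, 0)
  M3 = (-0.0685, -0.0685, 0)
Detected image corners:
  c0 = (68.959339, 265.835130) px
  c1 = (161.904361, 253.977858) px
  c2 = (155.583243, 187.171690) px
  c3 = (65.425176, 201.821928) px
Planar DLT: solve 8×8 A·h = b for H (H[2,2]=1):
  H  [+628.25697 +12.76632 +111.82732]
  H  [-177.05299 +431.02737 +226.90658]
  H  [-0.35285 -0.20321 +1.00000]
B = K⁻¹H; ‖b₁‖=0.911342, ‖b₂‖=0.911342; λ = 2/(‖b₁‖+‖b₂‖) = 1.097283, sign → tz>0 ⇒ λ=+1.097283
r₁ = λ·B[:,0] = (+0.90536,-0.17440,-0.38718); r₂ = λ·B[:,1] = (+0.09159,+0.97051,-0.22298)
r₃ = r₁×r₂ = (+0.41465,+0.16641,+0.89464); SVD([r₁ r₂ r₃]) → R = UVᵀ:
  R  [+0.90536 +0.09159 +0.41465]
  R  [-0.17440 +0.97051 +0.16641]
  R  [-0.38718 -0.22298 +0.89464]
t = (-0.23565, -0.05806, +1.09728) m
tr R = 2.770510; θ = arccos((tr R − 1)/2) = 0.483754 rad = 27.717°
axis k = ((R−Rᵀ)₃₂, (R−Rᵀ)₁₃, (R−Rᵀ)₂₁) / (2 sinθ) = (-0.418604, +0.861980, -0.285939)
rvec = θ·k = (-0.202501, +0.416986, -0.138324)

rvec=(-0.2025, 0.4170, -0.1383) tvec=(-0.2357, -0.0581, 1.0973)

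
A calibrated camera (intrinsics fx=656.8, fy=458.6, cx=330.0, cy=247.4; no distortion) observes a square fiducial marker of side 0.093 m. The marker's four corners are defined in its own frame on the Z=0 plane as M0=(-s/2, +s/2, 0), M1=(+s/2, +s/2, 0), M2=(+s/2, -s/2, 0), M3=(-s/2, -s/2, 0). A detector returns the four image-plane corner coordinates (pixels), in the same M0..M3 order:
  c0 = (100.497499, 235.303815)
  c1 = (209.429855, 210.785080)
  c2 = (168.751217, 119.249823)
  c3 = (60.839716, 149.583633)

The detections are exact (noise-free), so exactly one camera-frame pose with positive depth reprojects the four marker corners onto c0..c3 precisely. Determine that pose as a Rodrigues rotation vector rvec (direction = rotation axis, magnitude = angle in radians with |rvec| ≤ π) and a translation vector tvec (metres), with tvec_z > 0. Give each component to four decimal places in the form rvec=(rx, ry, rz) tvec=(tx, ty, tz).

rvec=(0.1114, 0.3013, -0.2777) tvec=(-0.1393, -0.0689, 0.4653)

Intrinsics K: fx=656.8, fy=458.6, cx=330.0, cy=247.4
Marker side s = 0.093 m; corners in marker frame (Z=0):
  M0 = (-0.0465, +0.0465, 0)
  M1 = (+0.0465, +0.0465, 0)
  M2 = (+0.0465, -0.0465, 0)
  M3 = (-0.0465, -0.0465, 0)
Detected image corners:
  c0 = (100.497499, 235.303815) px
  c1 = (209.429855, 210.785080) px
  c2 = (168.751217, 119.249823) px
  c3 = (60.839716, 149.583633) px
Planar DLT: solve 8×8 A·h = b for H (H[2,2]=1):
  H  [+1076.70146 +451.12488 +133.34736]
  H  [-412.84749 +977.70238 +179.44815]
  H  [-0.66105 +0.14366 +1.00000]
B = K⁻¹H; ‖b₁‖=2.149215, ‖b₂‖=2.149215; λ = 2/(‖b₁‖+‖b₂‖) = 0.465286, sign → tz>0 ⇒ λ=+0.465286
r₁ = λ·B[:,0] = (+0.91729,-0.25294,-0.30758); r₂ = λ·B[:,1] = (+0.28600,+0.95590,+0.06684)
r₃ = r₁×r₂ = (+0.27711,-0.14928,+0.94917); SVD([r₁ r₂ r₃]) → R = UVᵀ:
  R  [+0.91729 +0.28600 +0.27711]
  R  [-0.25294 +0.95590 -0.14928]
  R  [-0.30758 +0.06684 +0.94917]
t = (-0.13931, -0.06894, +0.46529) m
tr R = 2.822356; θ = arccos((tr R − 1)/2) = 0.424662 rad = 24.331°
axis k = ((R−Rᵀ)₃₂, (R−Rᵀ)₁₃, (R−Rᵀ)₂₁) / (2 sinθ) = (+0.262283, +0.709546, -0.654028)
rvec = θ·k = (+0.111381, +0.301317, -0.277741)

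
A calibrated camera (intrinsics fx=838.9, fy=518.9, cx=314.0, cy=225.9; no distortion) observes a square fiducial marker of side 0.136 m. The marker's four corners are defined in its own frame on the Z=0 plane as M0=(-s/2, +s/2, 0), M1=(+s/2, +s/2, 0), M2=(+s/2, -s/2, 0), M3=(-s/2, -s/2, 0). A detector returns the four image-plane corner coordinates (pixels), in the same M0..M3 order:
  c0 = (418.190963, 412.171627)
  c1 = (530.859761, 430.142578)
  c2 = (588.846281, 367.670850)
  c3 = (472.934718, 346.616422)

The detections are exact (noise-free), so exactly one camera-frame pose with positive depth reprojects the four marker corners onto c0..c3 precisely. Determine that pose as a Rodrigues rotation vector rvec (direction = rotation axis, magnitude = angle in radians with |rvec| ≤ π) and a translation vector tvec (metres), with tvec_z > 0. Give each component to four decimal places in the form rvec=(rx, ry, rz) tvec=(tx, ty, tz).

Intrinsics K: fx=838.9, fy=518.9, cx=314.0, cy=225.9
Marker side s = 0.136 m; corners in marker frame (Z=0):
  M0 = (-0.0680, +0.0680, 0)
  M1 = (+0.0680, +0.0680, 0)
  M2 = (+0.0680, -0.0680, 0)
  M3 = (-0.0680, -0.0680, 0)
Detected image corners:
  c0 = (418.190963, 412.171627) px
  c1 = (530.859761, 430.142578) px
  c2 = (588.846281, 367.670850) px
  c3 = (472.934718, 346.616422) px
Planar DLT: solve 8×8 A·h = b for H (H[2,2]=1):
  H  [+967.09079 -247.14724 +503.05099]
  H  [+241.52431 +600.16115 +390.04318]
  H  [+0.25262 +0.33321 +1.00000]
B = K⁻¹H; ‖b₁‖=1.144588, ‖b₂‖=1.144588; λ = 2/(‖b₁‖+‖b₂‖) = 0.873677, sign → tz>0 ⇒ λ=+0.873677
r₁ = λ·B[:,0] = (+0.92457,+0.31057,+0.22070); r₂ = λ·B[:,1] = (-0.36636,+0.88376,+0.29112)
r₃ = r₁×r₂ = (-0.10464,-0.35002,+0.93088); SVD([r₁ r₂ r₃]) → R = UVᵀ:
  R  [+0.92457 -0.36636 -0.10464]
  R  [+0.31057 +0.88376 -0.35002]
  R  [+0.22070 +0.29112 +0.93088]
t = (+0.19689, +0.27637, +0.87368) m
tr R = 2.739214; θ = arccos((tr R − 1)/2) = 0.516391 rad = 29.587°
axis k = ((R−Rᵀ)₃₂, (R−Rᵀ)₁₃, (R−Rᵀ)₂₁) / (2 sinθ) = (+0.649256, -0.329463, +0.685508)
rvec = θ·k = (+0.335270, -0.170131, +0.353990)

rvec=(0.3353, -0.1701, 0.3540) tvec=(0.1969, 0.2764, 0.8737)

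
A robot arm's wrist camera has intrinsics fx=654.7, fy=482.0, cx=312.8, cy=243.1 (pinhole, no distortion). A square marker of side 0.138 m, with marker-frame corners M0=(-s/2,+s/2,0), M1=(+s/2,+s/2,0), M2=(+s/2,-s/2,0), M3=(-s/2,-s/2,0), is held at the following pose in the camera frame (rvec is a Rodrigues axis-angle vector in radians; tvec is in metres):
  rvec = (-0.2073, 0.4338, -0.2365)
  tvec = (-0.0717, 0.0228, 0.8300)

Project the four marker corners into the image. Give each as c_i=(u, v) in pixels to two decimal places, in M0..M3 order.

Intrinsics K: fx=654.7, fy=482.0, cx=312.8, cy=243.1
Marker side s = 0.138 m; corners in marker frame (Z=0):
  M0 = (-0.0690, +0.0690, 0)
  M1 = (+0.0690, +0.0690, 0)
  M2 = (+0.0690, -0.0690, 0)
  M3 = (-0.0690, -0.0690, 0)
rvec = (-0.2073, 0.4338, -0.2365), |rvec| = θ = 0.53581 rad = 30.699°
Rodrigues: sinθ=0.51053, 1−cosθ=0.14014; R = I + sinθ·[k]× + (1−cosθ)·[k]×²:
    [+0.88083 +0.18145 +0.43727]
    [-0.26924 +0.95172 +0.14744]
    [-0.38941 -0.24760 +0.88716]
t = (-0.0717, 0.0228, 0.8300) m
M0: Pc = R·M0+t = (-0.11996, +0.10705, +0.83978); u = 654.7·(-0.11996)/0.83978 + 312.8 = 219.2804, v = 482.0·(+0.10705)/0.83978 + 243.1 = 304.5400
M1: Pc = R·M1+t = (+0.00160, +0.06989, +0.78605); u = 654.7·(+0.00160)/0.78605 + 312.8 = 314.1305, v = 482.0·(+0.06989)/0.78605 + 243.1 = 285.9567
M2: Pc = R·M2+t = (-0.02344, -0.06145, +0.82022); u = 654.7·(-0.02344)/0.82022 + 312.8 = 294.0883, v = 482.0·(-0.06145)/0.82022 + 243.1 = 206.9910
M3: Pc = R·M3+t = (-0.14500, -0.02429, +0.87395); u = 654.7·(-0.14500)/0.87395 + 312.8 = 204.1789, v = 482.0·(-0.02429)/0.87395 + 243.1 = 229.7032

c0=(219.28, 304.54) c1=(314.13, 285.96) c2=(294.09, 206.99) c3=(204.18, 229.70)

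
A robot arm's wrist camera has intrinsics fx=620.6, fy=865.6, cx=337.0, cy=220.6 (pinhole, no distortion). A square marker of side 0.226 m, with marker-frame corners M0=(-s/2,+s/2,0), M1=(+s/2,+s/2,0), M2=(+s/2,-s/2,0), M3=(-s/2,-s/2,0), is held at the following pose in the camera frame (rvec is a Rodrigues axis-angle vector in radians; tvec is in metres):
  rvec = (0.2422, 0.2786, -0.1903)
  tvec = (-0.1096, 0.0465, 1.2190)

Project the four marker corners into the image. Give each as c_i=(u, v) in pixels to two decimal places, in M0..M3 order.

c0=(243.79, 336.86) c1=(348.14, 318.71) c2=(322.27, 162.25) c3=(215.30, 189.54)

Intrinsics K: fx=620.6, fy=865.6, cx=337.0, cy=220.6
Marker side s = 0.226 m; corners in marker frame (Z=0):
  M0 = (-0.1130, +0.1130, 0)
  M1 = (+0.1130, +0.1130, 0)
  M2 = (+0.1130, -0.1130, 0)
  M3 = (-0.1130, -0.1130, 0)
rvec = (0.2422, 0.2786, -0.1903), |rvec| = θ = 0.41532 rad = 23.796°
Rodrigues: sinθ=0.40349, 1−cosθ=0.08501; R = I + sinθ·[k]× + (1−cosθ)·[k]×²:
    [+0.94390 +0.21813 +0.24794]
    [-0.15162 +0.95324 -0.26143]
    [-0.29338 +0.20917 +0.93283]
t = (-0.1096, 0.0465, 1.2190) m
M0: Pc = R·M0+t = (-0.19161, +0.17135, +1.27579); u = 620.6·(-0.19161)/1.27579 + 337.0 = 243.7916, v = 865.6·(+0.17135)/1.27579 + 220.6 = 336.8575
M1: Pc = R·M1+t = (+0.02171, +0.13708, +1.20948); u = 620.6·(+0.02171)/1.20948 + 337.0 = 348.1393, v = 865.6·(+0.13708)/1.20948 + 220.6 = 318.7072
M2: Pc = R·M2+t = (-0.02759, -0.07835, +1.16221); u = 620.6·(-0.02759)/1.16221 + 337.0 = 322.2682, v = 865.6·(-0.07835)/1.16221 + 220.6 = 162.2466
M3: Pc = R·M3+t = (-0.24091, -0.04408, +1.22852); u = 620.6·(-0.24091)/1.22852 + 337.0 = 215.3016, v = 865.6·(-0.04408)/1.22852 + 220.6 = 189.5395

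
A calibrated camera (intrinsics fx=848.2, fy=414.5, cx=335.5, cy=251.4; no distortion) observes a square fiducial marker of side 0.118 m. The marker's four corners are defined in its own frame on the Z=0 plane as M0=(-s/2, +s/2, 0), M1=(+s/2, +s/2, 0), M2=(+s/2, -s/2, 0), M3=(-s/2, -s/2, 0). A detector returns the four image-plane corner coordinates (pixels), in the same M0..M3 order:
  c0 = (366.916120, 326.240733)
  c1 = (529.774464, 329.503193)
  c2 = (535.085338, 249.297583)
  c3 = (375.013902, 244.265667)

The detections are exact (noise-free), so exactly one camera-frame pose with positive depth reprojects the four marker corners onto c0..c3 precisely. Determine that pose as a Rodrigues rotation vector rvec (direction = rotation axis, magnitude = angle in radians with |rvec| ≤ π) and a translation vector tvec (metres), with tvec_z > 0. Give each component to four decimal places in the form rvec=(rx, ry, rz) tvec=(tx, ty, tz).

rvec=(-0.0806, -0.1189, 0.0569) tvec=(0.0835, 0.0520, 0.6047)

Intrinsics K: fx=848.2, fy=414.5, cx=335.5, cy=251.4
Marker side s = 0.118 m; corners in marker frame (Z=0):
  M0 = (-0.0590, +0.0590, 0)
  M1 = (+0.0590, +0.0590, 0)
  M2 = (+0.0590, -0.0590, 0)
  M3 = (-0.0590, -0.0590, 0)
Detected image corners:
  c0 = (366.916120, 326.240733) px
  c1 = (529.774464, 329.503193) px
  c2 = (535.085338, 249.297583) px
  c3 = (375.013902, 244.265667) px
Planar DLT: solve 8×8 A·h = b for H (H[2,2]=1):
  H  [+1454.97387 -119.15253 +452.63932]
  H  [+90.37218 +647.38390 +287.01945]
  H  [+0.19200 -0.13830 +1.00000]
B = K⁻¹H; ‖b₁‖=1.653751, ‖b₂‖=1.653751; λ = 2/(‖b₁‖+‖b₂‖) = 0.604686, sign → tz>0 ⇒ λ=+0.604686
r₁ = λ·B[:,0] = (+0.99134,+0.06142,+0.11610); r₂ = λ·B[:,1] = (-0.05187,+0.99515,-0.08363)
r₃ = r₁×r₂ = (-0.12067,+0.07688,+0.98971); SVD([r₁ r₂ r₃]) → R = UVᵀ:
  R  [+0.99134 -0.05187 -0.12067]
  R  [+0.06142 +0.99515 +0.07688]
  R  [+0.11610 -0.08363 +0.98971]
t = (+0.08351, +0.05196, +0.60469) m
tr R = 2.976194; θ = arccos((tr R − 1)/2) = 0.154445 rad = 8.849°
axis k = ((R−Rᵀ)₃₂, (R−Rᵀ)₁₃, (R−Rᵀ)₂₁) / (2 sinθ) = (-0.521709, -0.769565, +0.368225)
rvec = θ·k = (-0.080575, -0.118855, +0.056870)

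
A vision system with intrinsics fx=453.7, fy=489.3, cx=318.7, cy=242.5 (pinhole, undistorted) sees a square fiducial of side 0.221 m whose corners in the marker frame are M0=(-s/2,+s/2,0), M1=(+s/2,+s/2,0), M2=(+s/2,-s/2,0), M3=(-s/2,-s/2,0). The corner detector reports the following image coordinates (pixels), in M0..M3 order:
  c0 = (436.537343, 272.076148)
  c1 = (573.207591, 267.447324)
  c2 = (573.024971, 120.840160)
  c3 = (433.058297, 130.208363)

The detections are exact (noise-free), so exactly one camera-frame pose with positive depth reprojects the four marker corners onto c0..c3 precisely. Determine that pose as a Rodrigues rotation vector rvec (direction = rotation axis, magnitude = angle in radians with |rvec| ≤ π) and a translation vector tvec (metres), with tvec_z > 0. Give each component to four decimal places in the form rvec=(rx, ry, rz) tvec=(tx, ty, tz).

rvec=(0.0851, 0.1063, -0.0433) tvec=(0.3053, -0.0675, 0.7522)

Intrinsics K: fx=453.7, fy=489.3, cx=318.7, cy=242.5
Marker side s = 0.221 m; corners in marker frame (Z=0):
  M0 = (-0.1105, +0.1105, 0)
  M1 = (+0.1105, +0.1105, 0)
  M2 = (+0.1105, -0.1105, 0)
  M3 = (-0.1105, -0.1105, 0)
Detected image corners:
  c0 = (436.537343, 272.076148) px
  c1 = (573.207591, 267.447324) px
  c2 = (573.024971, 120.840160) px
  c3 = (433.058297, 130.208363) px
Planar DLT: solve 8×8 A·h = b for H (H[2,2]=1):
  H  [+553.54017 +63.70432 +502.87262]
  H  [-59.87058 +674.17681 +198.57292]
  H  [-0.14336 +0.10974 +1.00000]
B = K⁻¹H; ‖b₁‖=1.329505, ‖b₂‖=1.329505; λ = 2/(‖b₁‖+‖b₂‖) = 0.752160, sign → tz>0 ⇒ λ=+0.752160
r₁ = λ·B[:,0] = (+0.99342,-0.03859,-0.10783); r₂ = λ·B[:,1] = (+0.04763,+0.99545,+0.08254)
r₃ = r₁×r₂ = (+0.10415,-0.08713,+0.99074); SVD([r₁ r₂ r₃]) → R = UVᵀ:
  R  [+0.99342 +0.04763 +0.10415]
  R  [-0.03859 +0.99545 -0.08713]
  R  [-0.10783 +0.08254 +0.99074]
t = (+0.30533, -0.06753, +0.75216) m
tr R = 2.979607; θ = arccos((tr R − 1)/2) = 0.142926 rad = 8.189°
axis k = ((R−Rᵀ)₃₂, (R−Rᵀ)₁₃, (R−Rᵀ)₂₁) / (2 sinθ) = (+0.595584, +0.744087, -0.302679)
rvec = θ·k = (+0.085124, +0.106349, -0.043261)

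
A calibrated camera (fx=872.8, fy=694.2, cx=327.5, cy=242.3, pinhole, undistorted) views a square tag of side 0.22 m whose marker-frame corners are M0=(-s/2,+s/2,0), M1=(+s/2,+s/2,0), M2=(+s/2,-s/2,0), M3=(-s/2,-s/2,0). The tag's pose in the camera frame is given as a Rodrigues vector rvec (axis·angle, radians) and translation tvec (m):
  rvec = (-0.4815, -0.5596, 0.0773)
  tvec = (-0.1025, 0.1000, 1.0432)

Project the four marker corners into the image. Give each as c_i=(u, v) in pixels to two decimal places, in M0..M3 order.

c0=(151.44, 372.19) c1=(325.12, 387.80) c2=(315.59, 257.05) c3=(157.79, 229.34)

Intrinsics K: fx=872.8, fy=694.2, cx=327.5, cy=242.3
Marker side s = 0.22 m; corners in marker frame (Z=0):
  M0 = (-0.1100, +0.1100, 0)
  M1 = (+0.1100, +0.1100, 0)
  M2 = (+0.1100, -0.1100, 0)
  M3 = (-0.1100, -0.1100, 0)
rvec = (-0.4815, -0.5596, 0.0773), |rvec| = θ = 0.74227 rad = 42.529°
Rodrigues: sinθ=0.67596, 1−cosθ=0.26307; R = I + sinθ·[k]× + (1−cosθ)·[k]×²:
    [+0.84763 +0.05826 -0.52738]
    [+0.19905 +0.88645 +0.41783]
    [+0.49184 -0.45914 +0.73979]
t = (-0.1025, 0.1000, 1.0432) m
M0: Pc = R·M0+t = (-0.18933, +0.17561, +0.93859); u = 872.8·(-0.18933)/0.93859 + 327.5 = 151.4404, v = 694.2·(+0.17561)/0.93859 + 242.3 = 372.1878
M1: Pc = R·M1+t = (-0.00285, +0.21940, +1.04680); u = 872.8·(-0.00285)/1.04680 + 327.5 = 325.1215, v = 694.2·(+0.21940)/1.04680 + 242.3 = 387.8017
M2: Pc = R·M2+t = (-0.01567, +0.02439, +1.14781); u = 872.8·(-0.01567)/1.14781 + 327.5 = 315.5853, v = 694.2·(+0.02439)/1.14781 + 242.3 = 257.0484
M3: Pc = R·M3+t = (-0.20215, -0.01940, +1.03960); u = 872.8·(-0.20215)/1.03960 + 327.5 = 157.7870, v = 694.2·(-0.01940)/1.03960 + 242.3 = 229.3425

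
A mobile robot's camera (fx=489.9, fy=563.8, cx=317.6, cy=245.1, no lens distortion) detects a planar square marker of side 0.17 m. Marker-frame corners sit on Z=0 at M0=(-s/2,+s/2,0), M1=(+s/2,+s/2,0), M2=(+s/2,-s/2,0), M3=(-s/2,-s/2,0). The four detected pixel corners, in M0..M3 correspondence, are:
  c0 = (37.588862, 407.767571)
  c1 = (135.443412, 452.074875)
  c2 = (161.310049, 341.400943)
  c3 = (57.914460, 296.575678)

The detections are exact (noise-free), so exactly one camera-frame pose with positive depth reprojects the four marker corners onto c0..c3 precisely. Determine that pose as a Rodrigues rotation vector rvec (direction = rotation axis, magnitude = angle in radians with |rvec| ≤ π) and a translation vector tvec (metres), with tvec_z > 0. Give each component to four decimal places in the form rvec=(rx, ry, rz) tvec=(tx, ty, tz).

rvec=(0.2157, 0.1090, 0.3312) tvec=(-0.3382, 0.1743, 0.7524)

Intrinsics K: fx=489.9, fy=563.8, cx=317.6, cy=245.1
Marker side s = 0.17 m; corners in marker frame (Z=0):
  M0 = (-0.0850, +0.0850, 0)
  M1 = (+0.0850, +0.0850, 0)
  M2 = (+0.0850, -0.0850, 0)
  M3 = (-0.0850, -0.0850, 0)
Detected image corners:
  c0 = (37.588862, 407.767571) px
  c1 = (135.443412, 452.074875) px
  c2 = (161.310049, 341.400943) px
  c3 = (57.914460, 296.575678) px
Planar DLT: solve 8×8 A·h = b for H (H[2,2]=1):
  H  [+582.27548 -106.08022 +97.36543]
  H  [+226.91736 +765.77274 +375.70217]
  H  [-0.09400 +0.30234 +1.00000]
B = K⁻¹H; ‖b₁‖=1.329148, ‖b₂‖=1.329148; λ = 2/(‖b₁‖+‖b₂‖) = 0.752362, sign → tz>0 ⇒ λ=+0.752362
r₁ = λ·B[:,0] = (+0.94007,+0.33355,-0.07072); r₂ = λ·B[:,1] = (-0.31038,+0.92300,+0.22747)
r₃ = r₁×r₂ = (+0.14115,-0.19189,+0.97121); SVD([r₁ r₂ r₃]) → R = UVᵀ:
  R  [+0.94007 -0.31038 +0.14115]
  R  [+0.33355 +0.92300 -0.19189]
  R  [-0.07072 +0.22747 +0.97121]
t = (-0.33822, +0.17428, +0.75236) m
tr R = 2.834283; θ = arccos((tr R − 1)/2) = 0.409948 rad = 23.488°
axis k = ((R−Rᵀ)₃₂, (R−Rᵀ)₁₃, (R−Rᵀ)₂₁) / (2 sinθ) = (+0.526094, +0.265793, +0.807824)
rvec = θ·k = (+0.215671, +0.108961, +0.331166)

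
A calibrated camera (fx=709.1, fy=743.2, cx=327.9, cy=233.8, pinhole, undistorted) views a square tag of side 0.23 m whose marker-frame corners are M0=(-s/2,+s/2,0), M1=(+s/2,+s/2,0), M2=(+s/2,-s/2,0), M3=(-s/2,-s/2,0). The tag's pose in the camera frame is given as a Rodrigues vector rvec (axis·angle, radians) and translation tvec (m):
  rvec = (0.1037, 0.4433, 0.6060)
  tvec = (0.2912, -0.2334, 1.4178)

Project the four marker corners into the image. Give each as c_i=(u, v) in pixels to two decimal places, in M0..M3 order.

Intrinsics K: fx=709.1, fy=743.2, cx=327.9, cy=233.8
Marker side s = 0.23 m; corners in marker frame (Z=0):
  M0 = (-0.1150, +0.1150, 0)
  M1 = (+0.1150, +0.1150, 0)
  M2 = (+0.1150, -0.1150, 0)
  M3 = (-0.1150, -0.1150, 0)
rvec = (0.1037, 0.4433, 0.6060), |rvec| = θ = 0.75796 rad = 43.428°
Rodrigues: sinθ=0.68744, 1−cosθ=0.27376; R = I + sinθ·[k]× + (1−cosθ)·[k]×²:
    [+0.73136 -0.52771 +0.43200]
    [+0.57152 +0.81988 +0.03396]
    [-0.37211 +0.22206 +0.90123]
t = (0.2912, -0.2334, 1.4178) m
M0: Pc = R·M0+t = (+0.14641, -0.20484, +1.48613); u = 709.1·(+0.14641)/1.48613 + 327.9 = 397.7570, v = 743.2·(-0.20484)/1.48613 + 233.8 = 131.3619
M1: Pc = R·M1+t = (+0.31462, -0.07339, +1.40054); u = 709.1·(+0.31462)/1.40054 + 327.9 = 487.1930, v = 743.2·(-0.07339)/1.40054 + 233.8 = 194.8565
M2: Pc = R·M2+t = (+0.43599, -0.26196, +1.34947); u = 709.1·(+0.43599)/1.34947 + 327.9 = 556.9998, v = 743.2·(-0.26196)/1.34947 + 233.8 = 89.5289
M3: Pc = R·M3+t = (+0.26778, -0.39341, +1.43506); u = 709.1·(+0.26778)/1.43506 + 327.9 = 460.2175, v = 743.2·(-0.39341)/1.43506 + 233.8 = 30.0562

c0=(397.76, 131.36) c1=(487.19, 194.86) c2=(557.00, 89.53) c3=(460.22, 30.06)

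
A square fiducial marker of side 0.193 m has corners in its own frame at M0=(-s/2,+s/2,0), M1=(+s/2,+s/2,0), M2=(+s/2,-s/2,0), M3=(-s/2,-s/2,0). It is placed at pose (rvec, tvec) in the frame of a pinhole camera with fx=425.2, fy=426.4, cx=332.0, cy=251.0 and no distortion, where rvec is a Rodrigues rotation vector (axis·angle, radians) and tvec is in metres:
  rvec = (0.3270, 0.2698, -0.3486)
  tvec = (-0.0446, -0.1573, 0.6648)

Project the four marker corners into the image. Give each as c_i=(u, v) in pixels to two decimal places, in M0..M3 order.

Intrinsics K: fx=425.2, fy=426.4, cx=332.0, cy=251.0
Marker side s = 0.193 m; corners in marker frame (Z=0):
  M0 = (-0.0965, +0.0965, 0)
  M1 = (+0.0965, +0.0965, 0)
  M2 = (+0.0965, -0.0965, 0)
  M3 = (-0.0965, -0.0965, 0)
rvec = (0.3270, 0.2698, -0.3486), |rvec| = θ = 0.54886 rad = 31.447°
Rodrigues: sinθ=0.52171, 1−cosθ=0.14688; R = I + sinθ·[k]× + (1−cosθ)·[k]×²:
    [+0.90526 +0.37438 +0.20088]
    [-0.28834 +0.88861 -0.35669]
    [-0.31204 +0.26497 +0.91237]
t = (-0.0446, -0.1573, 0.6648) m
M0: Pc = R·M0+t = (-0.09583, -0.04372, +0.72048); u = 425.2·(-0.09583)/0.72048 + 332.0 = 275.4448, v = 426.4·(-0.04372)/0.72048 + 251.0 = 225.1232
M1: Pc = R·M1+t = (+0.07888, -0.09937, +0.66026); u = 425.2·(+0.07888)/0.66026 + 332.0 = 382.8009, v = 426.4·(-0.09937)/0.66026 + 251.0 = 186.8235
M2: Pc = R·M2+t = (+0.00663, -0.27088, +0.60912); u = 425.2·(+0.00663)/0.60912 + 332.0 = 336.6282, v = 426.4·(-0.27088)/0.60912 + 251.0 = 61.3791
M3: Pc = R·M3+t = (-0.16808, -0.21523, +0.66934); u = 425.2·(-0.16808)/0.66934 + 332.0 = 225.2241, v = 426.4·(-0.21523)/0.66934 + 251.0 = 113.8916

c0=(275.44, 225.12) c1=(382.80, 186.82) c2=(336.63, 61.38) c3=(225.22, 113.89)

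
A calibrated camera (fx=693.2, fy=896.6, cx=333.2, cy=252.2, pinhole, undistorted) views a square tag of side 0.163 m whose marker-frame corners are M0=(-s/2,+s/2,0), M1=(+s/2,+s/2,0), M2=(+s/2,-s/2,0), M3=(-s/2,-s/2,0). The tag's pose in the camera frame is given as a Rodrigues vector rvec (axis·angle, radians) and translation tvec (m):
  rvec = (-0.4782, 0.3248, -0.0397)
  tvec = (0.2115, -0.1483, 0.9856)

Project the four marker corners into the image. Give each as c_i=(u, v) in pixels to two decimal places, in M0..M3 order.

Intrinsics K: fx=693.2, fy=896.6, cx=333.2, cy=252.2
Marker side s = 0.163 m; corners in marker frame (Z=0):
  M0 = (-0.0815, +0.0815, 0)
  M1 = (+0.0815, +0.0815, 0)
  M2 = (+0.0815, -0.0815, 0)
  M3 = (-0.0815, -0.0815, 0)
rvec = (-0.4782, 0.3248, -0.0397), |rvec| = θ = 0.57944 rad = 33.199°
Rodrigues: sinθ=0.54755, 1−cosθ=0.16323; R = I + sinθ·[k]× + (1−cosθ)·[k]×²:
    [+0.94795 -0.03800 +0.31616]
    [-0.11303 +0.88806 +0.44562]
    [-0.29770 -0.45816 +0.83754]
t = (0.2115, -0.1483, 0.9856) m
M0: Pc = R·M0+t = (+0.13115, -0.06671, +0.97252); u = 693.2·(+0.13115)/0.97252 + 333.2 = 426.6788, v = 896.6·(-0.06671)/0.97252 + 252.2 = 190.6965
M1: Pc = R·M1+t = (+0.28566, -0.08513, +0.92400); u = 693.2·(+0.28566)/0.92400 + 333.2 = 547.5080, v = 896.6·(-0.08513)/0.92400 + 252.2 = 169.5896
M2: Pc = R·M2+t = (+0.29185, -0.22989, +0.99868); u = 693.2·(+0.29185)/0.99868 + 333.2 = 535.7813, v = 896.6·(-0.22989)/0.99868 + 252.2 = 45.8090
M3: Pc = R·M3+t = (+0.13734, -0.21147, +1.04720); u = 693.2·(+0.13734)/1.04720 + 333.2 = 424.1122, v = 896.6·(-0.21147)/1.04720 + 252.2 = 71.1464

c0=(426.68, 190.70) c1=(547.51, 169.59) c2=(535.78, 45.81) c3=(424.11, 71.15)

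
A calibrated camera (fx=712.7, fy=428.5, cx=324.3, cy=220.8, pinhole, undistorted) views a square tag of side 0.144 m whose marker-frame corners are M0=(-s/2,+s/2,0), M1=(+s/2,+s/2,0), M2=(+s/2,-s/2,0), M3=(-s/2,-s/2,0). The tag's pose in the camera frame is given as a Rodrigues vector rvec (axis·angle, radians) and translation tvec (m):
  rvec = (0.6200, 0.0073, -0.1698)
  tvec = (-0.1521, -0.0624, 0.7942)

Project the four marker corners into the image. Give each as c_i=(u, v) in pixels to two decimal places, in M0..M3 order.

c0=(144.81, 224.10) c1=(264.70, 212.55) c2=(236.07, 145.65) c3=(103.31, 159.20)

Intrinsics K: fx=712.7, fy=428.5, cx=324.3, cy=220.8
Marker side s = 0.144 m; corners in marker frame (Z=0):
  M0 = (-0.0720, +0.0720, 0)
  M1 = (+0.0720, +0.0720, 0)
  M2 = (+0.0720, -0.0720, 0)
  M3 = (-0.0720, -0.0720, 0)
rvec = (0.6200, 0.0073, -0.1698), |rvec| = θ = 0.64287 rad = 36.834°
Rodrigues: sinθ=0.59950, 1−cosθ=0.19962; R = I + sinθ·[k]× + (1−cosθ)·[k]×²:
    [+0.98605 +0.16053 -0.04404]
    [-0.15616 +0.80040 -0.57877]
    [-0.05766 +0.57757 +0.81430]
t = (-0.1521, -0.0624, 0.7942) m
M0: Pc = R·M0+t = (-0.21154, +0.00647, +0.83994); u = 712.7·(-0.21154)/0.83994 + 324.3 = 144.8070, v = 428.5·(+0.00647)/0.83994 + 220.8 = 224.1019
M1: Pc = R·M1+t = (-0.06955, -0.01601, +0.83163); u = 712.7·(-0.06955)/0.83163 + 324.3 = 264.6996, v = 428.5·(-0.01601)/0.83163 + 220.8 = 212.5486
M2: Pc = R·M2+t = (-0.09266, -0.13127, +0.74846); u = 712.7·(-0.09266)/0.74846 + 324.3 = 236.0650, v = 428.5·(-0.13127)/0.74846 + 220.8 = 145.6458
M3: Pc = R·M3+t = (-0.23465, -0.10879, +0.75677); u = 712.7·(-0.23465)/0.75677 + 324.3 = 103.3103, v = 428.5·(-0.10879)/0.75677 + 220.8 = 159.2028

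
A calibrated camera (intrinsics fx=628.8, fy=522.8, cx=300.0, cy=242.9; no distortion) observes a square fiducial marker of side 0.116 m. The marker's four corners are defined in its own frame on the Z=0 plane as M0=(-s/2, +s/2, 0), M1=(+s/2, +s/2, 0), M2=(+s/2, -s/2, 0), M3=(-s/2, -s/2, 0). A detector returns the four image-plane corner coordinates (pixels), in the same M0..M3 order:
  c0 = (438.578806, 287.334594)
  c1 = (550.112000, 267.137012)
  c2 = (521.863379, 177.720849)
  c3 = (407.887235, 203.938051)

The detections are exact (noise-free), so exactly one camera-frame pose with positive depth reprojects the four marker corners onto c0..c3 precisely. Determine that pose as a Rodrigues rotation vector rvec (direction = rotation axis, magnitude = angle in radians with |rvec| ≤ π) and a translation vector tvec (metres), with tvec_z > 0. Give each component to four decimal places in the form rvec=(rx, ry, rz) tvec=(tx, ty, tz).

rvec=(0.2648, 0.3094, -0.2952) tvec=(0.1845, -0.0096, 0.6510)

Intrinsics K: fx=628.8, fy=522.8, cx=300.0, cy=242.9
Marker side s = 0.116 m; corners in marker frame (Z=0):
  M0 = (-0.0580, +0.0580, 0)
  M1 = (+0.0580, +0.0580, 0)
  M2 = (+0.0580, -0.0580, 0)
  M3 = (-0.0580, -0.0580, 0)
Detected image corners:
  c0 = (438.578806, 287.334594) px
  c1 = (550.112000, 267.137012) px
  c2 = (521.863379, 177.720849) px
  c3 = (407.887235, 203.938051) px
Planar DLT: solve 8×8 A·h = b for H (H[2,2]=1):
  H  [+725.16137 +408.41622 +478.20315]
  H  [-319.94424 +819.27903 +235.18361]
  H  [-0.51430 +0.32120 +1.00000]
B = K⁻¹H; ‖b₁‖=1.536164, ‖b₂‖=1.536164; λ = 2/(‖b₁‖+‖b₂‖) = 0.650972, sign → tz>0 ⇒ λ=+0.650972
r₁ = λ·B[:,0] = (+0.91046,-0.24283,-0.33480); r₂ = λ·B[:,1] = (+0.32306,+0.92299,+0.20909)
r₃ = r₁×r₂ = (+0.25824,-0.29853,+0.91880); SVD([r₁ r₂ r₃]) → R = UVᵀ:
  R  [+0.91046 +0.32306 +0.25824]
  R  [-0.24283 +0.92299 -0.29853]
  R  [-0.33480 +0.20909 +0.91880]
t = (+0.18449, -0.00961, +0.65097) m
tr R = 2.752254; θ = arccos((tr R − 1)/2) = 0.503028 rad = 28.821°
axis k = ((R−Rᵀ)₃₂, (R−Rᵀ)₁₃, (R−Rᵀ)₂₁) / (2 sinθ) = (+0.526488, +0.615083, -0.586927)
rvec = θ·k = (+0.264838, +0.309404, -0.295241)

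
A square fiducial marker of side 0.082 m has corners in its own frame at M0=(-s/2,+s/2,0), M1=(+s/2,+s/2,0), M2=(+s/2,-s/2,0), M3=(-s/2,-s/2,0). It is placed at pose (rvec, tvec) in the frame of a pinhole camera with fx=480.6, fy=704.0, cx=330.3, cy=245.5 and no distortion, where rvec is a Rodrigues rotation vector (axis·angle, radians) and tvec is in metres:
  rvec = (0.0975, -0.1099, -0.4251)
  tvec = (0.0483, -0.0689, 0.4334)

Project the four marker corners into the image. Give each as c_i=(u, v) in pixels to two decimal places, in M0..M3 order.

c0=(361.06, 221.74) c1=(441.33, 167.73) c2=(406.80, 44.90) c3=(324.14, 98.10)

Intrinsics K: fx=480.6, fy=704.0, cx=330.3, cy=245.5
Marker side s = 0.082 m; corners in marker frame (Z=0):
  M0 = (-0.0410, +0.0410, 0)
  M1 = (+0.0410, +0.0410, 0)
  M2 = (+0.0410, -0.0410, 0)
  M3 = (-0.0410, -0.0410, 0)
rvec = (0.0975, -0.1099, -0.4251), |rvec| = θ = 0.44977 rad = 25.770°
Rodrigues: sinθ=0.43476, 1−cosθ=0.09945; R = I + sinθ·[k]× + (1−cosθ)·[k]×²:
    [+0.90522 +0.40564 -0.12661]
    [-0.41618 +0.90648 -0.07128]
    [+0.08586 +0.11721 +0.98939]
t = (0.0483, -0.0689, 0.4334) m
M0: Pc = R·M0+t = (+0.02782, -0.01467, +0.43469); u = 480.6·(+0.02782)/0.43469 + 330.3 = 361.0556, v = 704.0·(-0.01467)/0.43469 + 245.5 = 221.7398
M1: Pc = R·M1+t = (+0.10205, -0.04880, +0.44173); u = 480.6·(+0.10205)/0.44173 + 330.3 = 441.3259, v = 704.0·(-0.04880)/0.44173 + 245.5 = 167.7290
M2: Pc = R·M2+t = (+0.06878, -0.12313, +0.43211); u = 480.6·(+0.06878)/0.43211 + 330.3 = 406.8004, v = 704.0·(-0.12313)/0.43211 + 245.5 = 44.8980
M3: Pc = R·M3+t = (-0.00545, -0.08900, +0.42507); u = 480.6·(-0.00545)/0.42507 + 330.3 = 324.1433, v = 704.0·(-0.08900)/0.42507 + 245.5 = 98.0957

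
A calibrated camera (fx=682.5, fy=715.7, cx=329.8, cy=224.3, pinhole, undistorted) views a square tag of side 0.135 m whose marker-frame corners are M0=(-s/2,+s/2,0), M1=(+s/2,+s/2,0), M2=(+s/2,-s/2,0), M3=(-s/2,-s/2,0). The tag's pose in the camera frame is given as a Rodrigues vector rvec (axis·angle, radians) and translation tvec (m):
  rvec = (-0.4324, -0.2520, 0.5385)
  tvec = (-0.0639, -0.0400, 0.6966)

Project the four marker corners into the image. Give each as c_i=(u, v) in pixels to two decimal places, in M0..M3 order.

c0=(174.49, 197.57) c1=(291.86, 276.14) c2=(350.07, 170.36) c3=(244.11, 96.21)

Intrinsics K: fx=682.5, fy=715.7, cx=329.8, cy=224.3
Marker side s = 0.135 m; corners in marker frame (Z=0):
  M0 = (-0.0675, +0.0675, 0)
  M1 = (+0.0675, +0.0675, 0)
  M2 = (+0.0675, -0.0675, 0)
  M3 = (-0.0675, -0.0675, 0)
rvec = (-0.4324, -0.2520, 0.5385), |rvec| = θ = 0.73516 rad = 42.121°
Rodrigues: sinθ=0.67070, 1−cosθ=0.25827; R = I + sinθ·[k]× + (1−cosθ)·[k]×²:
    [+0.83108 -0.43922 -0.34118]
    [+0.54336 +0.77207 +0.32964]
    [+0.11863 -0.45934 +0.88030]
t = (-0.0639, -0.0400, 0.6966) m
M0: Pc = R·M0+t = (-0.14964, -0.02456, +0.65759); u = 682.5·(-0.14964)/0.65759 + 329.8 = 174.4860, v = 715.7·(-0.02456)/0.65759 + 224.3 = 197.5675
M1: Pc = R·M1+t = (-0.03745, +0.04879, +0.67360); u = 682.5·(-0.03745)/0.67360 + 329.8 = 291.8558, v = 715.7·(+0.04879)/0.67360 + 224.3 = 276.1411
M2: Pc = R·M2+t = (+0.02184, -0.05544, +0.73561); u = 682.5·(+0.02184)/0.73561 + 329.8 = 350.0674, v = 715.7·(-0.05544)/0.73561 + 224.3 = 170.3626
M3: Pc = R·M3+t = (-0.09035, -0.12879, +0.71960); u = 682.5·(-0.09035)/0.71960 + 329.8 = 244.1074, v = 715.7·(-0.12879)/0.71960 + 224.3 = 96.2059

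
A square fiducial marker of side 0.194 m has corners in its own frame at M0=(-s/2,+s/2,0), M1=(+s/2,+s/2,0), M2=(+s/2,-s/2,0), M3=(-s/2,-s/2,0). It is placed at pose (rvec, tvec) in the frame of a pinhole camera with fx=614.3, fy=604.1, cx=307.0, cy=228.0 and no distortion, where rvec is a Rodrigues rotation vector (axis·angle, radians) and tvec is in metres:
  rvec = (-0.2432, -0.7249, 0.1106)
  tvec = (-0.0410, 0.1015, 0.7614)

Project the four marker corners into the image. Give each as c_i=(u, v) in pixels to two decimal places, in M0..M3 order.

Intrinsics K: fx=614.3, fy=604.1, cx=307.0, cy=228.0
Marker side s = 0.194 m; corners in marker frame (Z=0):
  M0 = (-0.0970, +0.0970, 0)
  M1 = (+0.0970, +0.0970, 0)
  M2 = (+0.0970, -0.0970, 0)
  M3 = (-0.0970, -0.0970, 0)
rvec = (-0.2432, -0.7249, 0.1106), |rvec| = θ = 0.77257 rad = 44.265°
Rodrigues: sinθ=0.69798, 1−cosθ=0.28388; R = I + sinθ·[k]× + (1−cosθ)·[k]×²:
    [+0.74425 -0.01607 -0.66770]
    [+0.18377 +0.96605 +0.18159]
    [+0.64212 -0.25785 +0.72194]
t = (-0.0410, 0.1015, 0.7614) m
M0: Pc = R·M0+t = (-0.11475, +0.17738, +0.67410); u = 614.3·(-0.11475)/0.67410 + 307.0 = 202.4287, v = 604.1·(+0.17738)/0.67410 + 228.0 = 386.9608
M1: Pc = R·M1+t = (+0.02963, +0.21303, +0.79867); u = 614.3·(+0.02963)/0.79867 + 307.0 = 329.7927, v = 604.1·(+0.21303)/0.79867 + 228.0 = 389.1335
M2: Pc = R·M2+t = (+0.03275, +0.02562, +0.84870); u = 614.3·(+0.03275)/0.84870 + 307.0 = 330.7060, v = 604.1·(+0.02562)/0.84870 + 228.0 = 246.2355
M3: Pc = R·M3+t = (-0.11163, -0.01003, +0.72413); u = 614.3·(-0.11163)/0.72413 + 307.0 = 212.2976, v = 604.1·(-0.01003)/0.72413 + 228.0 = 219.6302

c0=(202.43, 386.96) c1=(329.79, 389.13) c2=(330.71, 246.24) c3=(212.30, 219.63)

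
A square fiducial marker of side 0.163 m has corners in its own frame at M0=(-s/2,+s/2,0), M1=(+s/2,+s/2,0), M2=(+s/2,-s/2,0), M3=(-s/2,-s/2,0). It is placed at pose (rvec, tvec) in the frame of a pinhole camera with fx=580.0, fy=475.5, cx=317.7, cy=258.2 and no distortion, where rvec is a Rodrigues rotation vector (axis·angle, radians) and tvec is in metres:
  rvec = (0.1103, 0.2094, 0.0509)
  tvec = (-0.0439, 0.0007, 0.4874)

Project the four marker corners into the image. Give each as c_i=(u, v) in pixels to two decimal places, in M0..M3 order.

c0=(174.58, 329.10) c1=(357.02, 344.02) c2=(366.58, 180.75) c3=(176.61, 176.27)

Intrinsics K: fx=580.0, fy=475.5, cx=317.7, cy=258.2
Marker side s = 0.163 m; corners in marker frame (Z=0):
  M0 = (-0.0815, +0.0815, 0)
  M1 = (+0.0815, +0.0815, 0)
  M2 = (+0.0815, -0.0815, 0)
  M3 = (-0.0815, -0.0815, 0)
rvec = (0.1103, 0.2094, 0.0509), |rvec| = θ = 0.24209 rad = 13.870°
Rodrigues: sinθ=0.23973, 1−cosθ=0.02916; R = I + sinθ·[k]× + (1−cosθ)·[k]×²:
    [+0.97689 -0.03891 +0.21015]
    [+0.06190 +0.99266 -0.10392]
    [-0.20457 +0.11453 +0.97213]
t = (-0.0439, 0.0007, 0.4874) m
M0: Pc = R·M0+t = (-0.12669, +0.07656, +0.51341); u = 580.0·(-0.12669)/0.51341 + 317.7 = 174.5792, v = 475.5·(+0.07656)/0.51341 + 258.2 = 329.1046
M1: Pc = R·M1+t = (+0.03255, +0.08665, +0.48006); u = 580.0·(+0.03255)/0.48006 + 317.7 = 357.0207, v = 475.5·(+0.08665)/0.48006 + 258.2 = 344.0228
M2: Pc = R·M2+t = (+0.03889, -0.07516, +0.46139); u = 580.0·(+0.03889)/0.46139 + 317.7 = 366.5848, v = 475.5·(-0.07516)/0.46139 + 258.2 = 180.7452
M3: Pc = R·M3+t = (-0.12035, -0.08525, +0.49474); u = 580.0·(-0.12035)/0.49474 + 317.7 = 176.6145, v = 475.5·(-0.08525)/0.49474 + 258.2 = 176.2687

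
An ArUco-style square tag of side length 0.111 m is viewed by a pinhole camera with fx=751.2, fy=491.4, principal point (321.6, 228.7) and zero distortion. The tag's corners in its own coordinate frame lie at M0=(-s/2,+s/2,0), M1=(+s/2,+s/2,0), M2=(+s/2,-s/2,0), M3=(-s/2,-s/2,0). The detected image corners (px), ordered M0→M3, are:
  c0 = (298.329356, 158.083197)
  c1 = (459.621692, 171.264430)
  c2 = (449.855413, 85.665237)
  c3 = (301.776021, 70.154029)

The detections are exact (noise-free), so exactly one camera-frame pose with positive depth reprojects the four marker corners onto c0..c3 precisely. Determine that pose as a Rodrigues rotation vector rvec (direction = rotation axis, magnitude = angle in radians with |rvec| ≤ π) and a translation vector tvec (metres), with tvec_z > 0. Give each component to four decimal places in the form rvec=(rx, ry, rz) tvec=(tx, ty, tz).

rvec=(-0.4131, -0.2111, 0.0542) tvec=(0.0397, -0.1154, 0.5197)

Intrinsics K: fx=751.2, fy=491.4, cx=321.6, cy=228.7
Marker side s = 0.111 m; corners in marker frame (Z=0):
  M0 = (-0.0555, +0.0555, 0)
  M1 = (+0.0555, +0.0555, 0)
  M2 = (+0.0555, -0.0555, 0)
  M3 = (-0.0555, -0.0555, 0)
Detected image corners:
  c0 = (298.329356, 158.083197) px
  c1 = (459.621692, 171.264430) px
  c2 = (449.855413, 85.665237) px
  c3 = (301.776021, 70.154029) px
Planar DLT: solve 8×8 A·h = b for H (H[2,2]=1):
  H  [+1530.79424 -263.58285 +378.91752]
  H  [+174.62675 +687.18803 +119.56817]
  H  [+0.37042 -0.77710 +1.00000]
B = K⁻¹H; ‖b₁‖=1.924095, ‖b₂‖=1.924095; λ = 2/(‖b₁‖+‖b₂‖) = 0.519725, sign → tz>0 ⇒ λ=+0.519725
r₁ = λ·B[:,0] = (+0.97668,+0.09509,+0.19252); r₂ = λ·B[:,1] = (-0.00946,+0.91476,-0.40388)
r₃ = r₁×r₂ = (-0.21451,+0.39264,+0.89433); SVD([r₁ r₂ r₃]) → R = UVᵀ:
  R  [+0.97668 -0.00946 -0.21451]
  R  [+0.09509 +0.91476 +0.39264]
  R  [+0.19252 -0.40388 +0.89433]
t = (+0.03966, -0.11542, +0.51972) m
tr R = 2.785767; θ = arccos((tr R − 1)/2) = 0.467088 rad = 26.762°
axis k = ((R−Rᵀ)₃₂, (R−Rᵀ)₁₃, (R−Rᵀ)₂₁) / (2 sinθ) = (-0.884448, -0.451966, +0.116093)
rvec = θ·k = (-0.413115, -0.211108, +0.054226)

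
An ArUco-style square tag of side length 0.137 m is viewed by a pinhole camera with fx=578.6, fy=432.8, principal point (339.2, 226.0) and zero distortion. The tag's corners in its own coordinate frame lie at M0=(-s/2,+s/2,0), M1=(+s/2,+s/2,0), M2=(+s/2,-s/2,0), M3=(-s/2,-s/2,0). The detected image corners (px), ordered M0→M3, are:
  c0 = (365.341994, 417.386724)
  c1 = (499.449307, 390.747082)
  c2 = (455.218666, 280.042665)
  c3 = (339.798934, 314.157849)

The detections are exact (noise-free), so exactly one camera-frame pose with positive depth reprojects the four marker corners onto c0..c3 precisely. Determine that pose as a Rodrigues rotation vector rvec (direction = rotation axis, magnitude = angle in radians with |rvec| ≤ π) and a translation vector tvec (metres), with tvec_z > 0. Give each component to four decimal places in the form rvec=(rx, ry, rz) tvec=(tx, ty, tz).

Intrinsics K: fx=578.6, fy=432.8, cx=339.2, cy=226.0
Marker side s = 0.137 m; corners in marker frame (Z=0):
  M0 = (-0.0685, +0.0685, 0)
  M1 = (+0.0685, +0.0685, 0)
  M2 = (+0.0685, -0.0685, 0)
  M3 = (-0.0685, -0.0685, 0)
Detected image corners:
  c0 = (365.341994, 417.386724) px
  c1 = (499.449307, 390.747082) px
  c2 = (455.218666, 280.042665) px
  c3 = (339.798934, 314.157849) px
Planar DLT: solve 8×8 A·h = b for H (H[2,2]=1):
  H  [+591.10446 -114.36518 +410.65124]
  H  [-489.90677 +470.58724 +348.14790]
  H  [-0.76024 -0.88073 +1.00000]
B = K⁻¹H; ‖b₁‖=1.808618, ‖b₂‖=1.808618; λ = 2/(‖b₁‖+‖b₂‖) = 0.552908, sign → tz>0 ⇒ λ=+0.552908
r₁ = λ·B[:,0] = (+0.81128,-0.40637,-0.42034); r₂ = λ·B[:,1] = (+0.17619,+0.85547,-0.48696)
r₃ = r₁×r₂ = (+0.55748,+0.32100,+0.76562); SVD([r₁ r₂ r₃]) → R = UVᵀ:
  R  [+0.81128 +0.17619 +0.55748]
  R  [-0.40637 +0.85547 +0.32100]
  R  [-0.42034 -0.48696 +0.76562]
t = (+0.06828, +0.15605, +0.55291) m
tr R = 2.432369; θ = arccos((tr R − 1)/2) = 0.772477 rad = 44.260°
axis k = ((R−Rᵀ)₃₂, (R−Rᵀ)₁₃, (R−Rᵀ)₂₁) / (2 sinθ) = (-0.578847, +0.700533, -0.417360)
rvec = θ·k = (-0.447146, +0.541145, -0.322401)

rvec=(-0.4471, 0.5411, -0.3224) tvec=(0.0683, 0.1560, 0.5529)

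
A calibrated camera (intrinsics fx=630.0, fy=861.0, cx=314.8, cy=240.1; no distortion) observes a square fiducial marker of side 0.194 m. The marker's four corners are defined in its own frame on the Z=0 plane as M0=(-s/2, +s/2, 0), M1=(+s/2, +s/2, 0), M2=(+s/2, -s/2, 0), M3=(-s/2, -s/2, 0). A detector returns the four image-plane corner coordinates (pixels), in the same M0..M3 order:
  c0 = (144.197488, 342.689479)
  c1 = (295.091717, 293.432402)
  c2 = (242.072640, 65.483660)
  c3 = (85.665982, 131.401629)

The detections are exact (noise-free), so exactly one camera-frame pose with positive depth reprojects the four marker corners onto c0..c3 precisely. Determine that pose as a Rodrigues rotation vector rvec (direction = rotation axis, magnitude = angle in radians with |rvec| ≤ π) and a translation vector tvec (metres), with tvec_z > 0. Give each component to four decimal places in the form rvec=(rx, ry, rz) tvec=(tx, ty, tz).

rvec=(0.2473, 0.1971, -0.2697) tvec=(-0.1418, -0.0232, 0.7172)

Intrinsics K: fx=630.0, fy=861.0, cx=314.8, cy=240.1
Marker side s = 0.194 m; corners in marker frame (Z=0):
  M0 = (-0.0970, +0.0970, 0)
  M1 = (+0.0970, +0.0970, 0)
  M2 = (+0.0970, -0.0970, 0)
  M3 = (-0.0970, -0.0970, 0)
Detected image corners:
  c0 = (144.197488, 342.689479) px
  c1 = (295.091717, 293.432402) px
  c2 = (242.072640, 65.483660) px
  c3 = (85.665982, 131.401629) px
Planar DLT: solve 8×8 A·h = b for H (H[2,2]=1):
  H  [+731.62309 +345.16632 +190.23348]
  H  [-360.73718 +1192.90726 +212.30455]
  H  [-0.31278 +0.29847 +1.00000]
B = K⁻¹H; ‖b₁‖=1.394259, ‖b₂‖=1.394259; λ = 2/(‖b₁‖+‖b₂‖) = 0.717227, sign → tz>0 ⇒ λ=+0.717227
r₁ = λ·B[:,0] = (+0.94502,-0.23794,-0.22434); r₂ = λ·B[:,1] = (+0.28599,+0.93401,+0.21407)
r₃ = r₁×r₂ = (+0.15860,-0.26646,+0.95071); SVD([r₁ r₂ r₃]) → R = UVᵀ:
  R  [+0.94502 +0.28599 +0.15860]
  R  [-0.23794 +0.93401 -0.26646]
  R  [-0.22434 +0.21407 +0.95071]
t = (-0.14181, -0.02315, +0.71723) m
tr R = 2.829741; θ = arccos((tr R − 1)/2) = 0.415610 rad = 23.813°
axis k = ((R−Rᵀ)₃₂, (R−Rᵀ)₁₃, (R−Rᵀ)₂₁) / (2 sinθ) = (+0.595086, +0.474223, -0.648834)
rvec = θ·k = (+0.247324, +0.197092, -0.269661)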